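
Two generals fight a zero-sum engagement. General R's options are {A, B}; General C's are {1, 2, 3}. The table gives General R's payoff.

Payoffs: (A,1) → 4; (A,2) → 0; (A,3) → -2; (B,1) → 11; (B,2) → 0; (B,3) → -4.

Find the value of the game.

-2

Row minima: A → -2, B → -4; maximin = -2.
Column maxima: 1 → 11, 2 → 0, 3 → -2; minimax = -2.
Since maximin = minimax = -2, there is a saddle point and the value is -2.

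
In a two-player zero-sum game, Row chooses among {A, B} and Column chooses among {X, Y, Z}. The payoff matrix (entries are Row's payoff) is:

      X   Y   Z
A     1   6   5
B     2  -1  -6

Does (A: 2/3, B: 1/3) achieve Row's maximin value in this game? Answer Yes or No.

Yes

Against X this mix gives (2/3)·1 + (1/3)·2 = 4/3.
Against Y this mix gives (2/3)·6 + (1/3)·(-1) = 11/3.
Against Z this mix gives (2/3)·5 + (1/3)·(-6) = 4/3.
All of Column's active replies (X, Z) yield 4/3, and no column does worse for Row. The mix makes Column indifferent and guarantees 4/3, so it is optimal.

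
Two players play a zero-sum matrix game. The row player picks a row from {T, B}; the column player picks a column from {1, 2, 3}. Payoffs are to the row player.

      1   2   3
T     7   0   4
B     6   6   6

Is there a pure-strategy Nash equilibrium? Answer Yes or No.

Row minima: T → 0, B → 6; maximin = 6.
Column maxima: 1 → 7, 2 → 6, 3 → 6; minimax = 6.
maximin = minimax = 6, so a saddle point exists.

Yes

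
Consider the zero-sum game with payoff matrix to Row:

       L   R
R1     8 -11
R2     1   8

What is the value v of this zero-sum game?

75/26

Row minima: R1 → -11, R2 → 1; maximin = 1.
Column maxima: L → 8, R → 8; minimax = 8.
1 ≠ 8, so there is no saddle point; optimal play is mixed.
Let Row play R1 with probability p. Expected payoff against L: 8p + 1(1−p) = 7p + 1; against R: (-11)p + 8(1−p) = −19p + 8.
Setting these equal: 7p + 1 = −19p + 8 ⇒ 26p = 7 ⇒ p = 7/26, and the value is (7)·(7/26) + 1 = 75/26.
For Column: with q = P(L), equating R1's and R2's payoffs gives 19q − 11 = −7q + 8 ⇒ q = 19/26.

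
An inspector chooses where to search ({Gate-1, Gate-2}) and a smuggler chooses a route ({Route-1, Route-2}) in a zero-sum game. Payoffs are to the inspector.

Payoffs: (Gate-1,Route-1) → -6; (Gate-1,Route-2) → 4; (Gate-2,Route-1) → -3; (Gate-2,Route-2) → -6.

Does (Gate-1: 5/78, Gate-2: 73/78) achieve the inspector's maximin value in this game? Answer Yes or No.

No

Against Route-1 this mix gives (5/78)·(-6) + (73/78)·(-3) = -83/26.
Against Route-2 this mix gives (5/78)·4 + (73/78)·(-6) = -209/39.
The smuggler will play Route-2, holding the inspector to -209/39. Shifting weight toward the row that does better against Route-2 would raise this floor (the equalizing mix achieves -48/13 against both Route-2 and Route-1), so the proposed strategy is not optimal.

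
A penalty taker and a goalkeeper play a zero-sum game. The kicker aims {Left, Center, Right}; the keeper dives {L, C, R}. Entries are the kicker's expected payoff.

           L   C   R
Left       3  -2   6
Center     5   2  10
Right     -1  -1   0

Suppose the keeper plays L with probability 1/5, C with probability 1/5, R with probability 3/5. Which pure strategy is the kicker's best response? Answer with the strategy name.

Center

Expected payoff of Left: (1/5)·3 + (1/5)·(-2) + (3/5)·6 = 19/5.
Expected payoff of Center: (1/5)·5 + (1/5)·2 + (3/5)·10 = 37/5.
Expected payoff of Right: (1/5)·(-1) + (1/5)·(-1) + (3/5)·0 = -2/5.
The largest is 37/5, so the kicker's best response is Center.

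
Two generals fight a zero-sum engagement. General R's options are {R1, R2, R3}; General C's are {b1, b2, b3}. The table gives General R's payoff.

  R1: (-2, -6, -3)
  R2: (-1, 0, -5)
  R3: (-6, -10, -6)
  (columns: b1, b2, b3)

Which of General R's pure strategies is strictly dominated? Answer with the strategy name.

R1 gives a strictly higher payoff than R3 against every column: -2 > -6, -6 > -10, -3 > -6.
So R3 is strictly dominated and General R never plays it.

R3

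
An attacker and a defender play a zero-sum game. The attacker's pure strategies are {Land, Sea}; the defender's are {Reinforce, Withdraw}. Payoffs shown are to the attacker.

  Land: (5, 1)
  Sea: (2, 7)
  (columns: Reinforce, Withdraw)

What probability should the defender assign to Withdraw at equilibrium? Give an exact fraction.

1/3

Row minima: Land → 1, Sea → 2; maximin = 2.
Column maxima: Reinforce → 5, Withdraw → 7; minimax = 5.
2 ≠ 5, so there is no saddle point; optimal play is mixed.
Let the attacker play Land with probability p. Expected payoff against Reinforce: 5p + 2(1−p) = 3p + 2; against Withdraw: 1p + 7(1−p) = −6p + 7.
Setting these equal: 3p + 2 = −6p + 7 ⇒ 9p = 5 ⇒ p = 5/9, and the value is (3)·(5/9) + 2 = 11/3.
For the defender: with q = P(Reinforce), equating Land's and Sea's payoffs gives 4q + 1 = −5q + 7 ⇒ q = 2/3.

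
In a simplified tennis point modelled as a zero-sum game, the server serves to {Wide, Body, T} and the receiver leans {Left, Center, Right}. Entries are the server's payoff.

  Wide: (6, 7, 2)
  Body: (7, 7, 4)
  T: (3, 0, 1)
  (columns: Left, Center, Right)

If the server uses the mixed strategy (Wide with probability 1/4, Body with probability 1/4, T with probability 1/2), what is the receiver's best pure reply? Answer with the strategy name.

Right

If the receiver plays Left, the server's expected payoff is (1/4)·6 + (1/4)·7 + (1/2)·3 = 19/4.
If the receiver plays Center, the server's expected payoff is (1/4)·7 + (1/4)·7 + (1/2)·0 = 7/2.
If the receiver plays Right, the server's expected payoff is (1/4)·2 + (1/4)·4 + (1/2)·1 = 2.
The receiver minimizes the server's payoff; the smallest is 2, so the best response is Right.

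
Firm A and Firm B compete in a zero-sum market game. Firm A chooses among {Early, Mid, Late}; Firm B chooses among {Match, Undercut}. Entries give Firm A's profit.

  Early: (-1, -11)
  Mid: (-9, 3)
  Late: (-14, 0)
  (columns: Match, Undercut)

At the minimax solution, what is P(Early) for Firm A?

6/11

Row minima: Early → -11, Mid → -9, Late → -14; maximin = -9.
Column maxima: Match → -1, Undercut → 3; minimax = -1.
-9 ≠ -1, so there is no saddle point; optimal play is mixed.
Late is strictly dominated by Mid, so Firm A never plays it.
On the remaining 2×2 (Early, Mid vs Match, Undercut):
Let Firm A play Early with probability p. Expected payoff against Match: (-1)p + (-9)(1−p) = 8p − 9; against Undercut: (-11)p + 3(1−p) = −14p + 3.
Setting these equal: 8p − 9 = −14p + 3 ⇒ 22p = 12 ⇒ p = 6/11, and the value is (8)·(6/11) − 9 = -51/11.
For Firm B: with q = P(Match), equating Early's and Mid's payoffs gives 10q − 11 = −12q + 3 ⇒ q = 7/11.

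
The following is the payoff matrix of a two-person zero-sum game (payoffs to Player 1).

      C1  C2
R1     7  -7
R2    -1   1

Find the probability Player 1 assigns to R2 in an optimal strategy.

7/8

Row minima: R1 → -7, R2 → -1; maximin = -1.
Column maxima: C1 → 7, C2 → 1; minimax = 1.
-1 ≠ 1, so there is no saddle point; optimal play is mixed.
Let Player 1 play R1 with probability p. Expected payoff against C1: 7p + (-1)(1−p) = 8p − 1; against C2: (-7)p + 1(1−p) = −8p + 1.
Setting these equal: 8p − 1 = −8p + 1 ⇒ 16p = 2 ⇒ p = 1/8, and the value is (8)·(1/8) − 1 = 0.
For Player 2: with q = P(C1), equating R1's and R2's payoffs gives 14q − 7 = −2q + 1 ⇒ q = 1/2.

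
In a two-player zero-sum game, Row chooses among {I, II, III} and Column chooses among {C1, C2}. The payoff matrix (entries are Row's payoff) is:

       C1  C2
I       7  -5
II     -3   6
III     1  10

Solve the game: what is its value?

25/7

Row minima: I → -5, II → -3, III → 1; maximin = 1.
Column maxima: C1 → 7, C2 → 10; minimax = 7.
1 ≠ 7, so there is no saddle point; optimal play is mixed.
II is strictly dominated by III, so Row never plays it.
On the remaining 2×2 (I, III vs C1, C2):
Let Row play I with probability p. Expected payoff against C1: 7p + 1(1−p) = 6p + 1; against C2: (-5)p + 10(1−p) = −15p + 10.
Setting these equal: 6p + 1 = −15p + 10 ⇒ 21p = 9 ⇒ p = 3/7, and the value is (6)·(3/7) + 1 = 25/7.
For Column: with q = P(C1), equating I's and III's payoffs gives 12q − 5 = −9q + 10 ⇒ q = 5/7.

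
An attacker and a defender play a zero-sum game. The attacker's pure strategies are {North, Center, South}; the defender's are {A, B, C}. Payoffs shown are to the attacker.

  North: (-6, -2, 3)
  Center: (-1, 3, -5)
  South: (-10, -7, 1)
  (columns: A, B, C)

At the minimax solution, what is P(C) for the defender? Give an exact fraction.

Row minima: North → -6, Center → -5, South → -10; maximin = -5.
Column maxima: A → -1, B → 3, C → 3; minimax = -1.
-5 ≠ -1, so there is no saddle point; optimal play is mixed.
South is strictly dominated by North, so the attacker never plays it.
B is strictly dominated by A (it gives the attacker strictly more in every row), so the defender never plays it.
On the remaining 2×2 (North, Center vs A, C):
Let the attacker play North with probability p. Expected payoff against A: (-6)p + (-1)(1−p) = −5p − 1; against C: 3p + (-5)(1−p) = 8p − 5.
Setting these equal: −5p − 1 = 8p − 5 ⇒ −13p = -4 ⇒ p = 4/13, and the value is (-5)·(4/13) − 1 = -33/13.
For the defender: with q = P(A), equating North's and Center's payoffs gives −9q + 3 = 4q − 5 ⇒ q = 8/13.

5/13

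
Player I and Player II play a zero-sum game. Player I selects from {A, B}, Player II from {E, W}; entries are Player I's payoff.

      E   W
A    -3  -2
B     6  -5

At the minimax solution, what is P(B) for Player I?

Row minima: A → -3, B → -5; maximin = -3.
Column maxima: E → 6, W → -2; minimax = -2.
-3 ≠ -2, so there is no saddle point; optimal play is mixed.
Let Player I play A with probability p. Expected payoff against E: (-3)p + 6(1−p) = −9p + 6; against W: (-2)p + (-5)(1−p) = 3p − 5.
Setting these equal: −9p + 6 = 3p − 5 ⇒ −12p = -11 ⇒ p = 11/12, and the value is (-9)·(11/12) + 6 = -9/4.
For Player II: with q = P(E), equating A's and B's payoffs gives −q − 2 = 11q − 5 ⇒ q = 1/4.

1/12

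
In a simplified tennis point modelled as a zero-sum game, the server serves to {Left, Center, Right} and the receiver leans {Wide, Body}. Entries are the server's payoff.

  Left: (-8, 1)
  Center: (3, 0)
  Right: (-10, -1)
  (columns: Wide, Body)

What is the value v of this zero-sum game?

Row minima: Left → -8, Center → 0, Right → -10; maximin = 0.
Column maxima: Wide → 3, Body → 1; minimax = 1.
0 ≠ 1, so there is no saddle point; optimal play is mixed.
Right is strictly dominated by Left, so the server never plays it.
On the remaining 2×2 (Left, Center vs Wide, Body):
Let the server play Left with probability p. Expected payoff against Wide: (-8)p + 3(1−p) = −11p + 3; against Body: 1p + 0(1−p) = p.
Setting these equal: −11p + 3 = p ⇒ −12p = -3 ⇒ p = 1/4, and the value is (-11)·(1/4) + 3 = 1/4.
For the receiver: with q = P(Wide), equating Left's and Center's payoffs gives −9q + 1 = 3q ⇒ q = 1/12.

1/4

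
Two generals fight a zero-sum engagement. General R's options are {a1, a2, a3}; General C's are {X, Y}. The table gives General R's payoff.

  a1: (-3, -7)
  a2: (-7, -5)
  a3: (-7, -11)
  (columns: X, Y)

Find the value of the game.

Row minima: a1 → -7, a2 → -7, a3 → -11; maximin = -7.
Column maxima: X → -3, Y → -5; minimax = -5.
-7 ≠ -5, so there is no saddle point; optimal play is mixed.
a3 is strictly dominated by a1, so General R never plays it.
On the remaining 2×2 (a1, a2 vs X, Y):
Let General R play a1 with probability p. Expected payoff against X: (-3)p + (-7)(1−p) = 4p − 7; against Y: (-7)p + (-5)(1−p) = −2p − 5.
Setting these equal: 4p − 7 = −2p − 5 ⇒ 6p = 2 ⇒ p = 1/3, and the value is (4)·(1/3) − 7 = -17/3.
For General C: with q = P(X), equating a1's and a2's payoffs gives 4q − 7 = −2q − 5 ⇒ q = 1/3.

-17/3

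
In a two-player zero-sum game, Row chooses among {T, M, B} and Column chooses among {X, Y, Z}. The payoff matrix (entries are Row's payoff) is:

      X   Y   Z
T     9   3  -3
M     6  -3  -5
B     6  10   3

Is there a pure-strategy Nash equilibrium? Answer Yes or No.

Yes

Row minima: T → -3, M → -5, B → 3; maximin = 3.
Column maxima: X → 9, Y → 10, Z → 3; minimax = 3.
maximin = minimax = 3, so a saddle point exists.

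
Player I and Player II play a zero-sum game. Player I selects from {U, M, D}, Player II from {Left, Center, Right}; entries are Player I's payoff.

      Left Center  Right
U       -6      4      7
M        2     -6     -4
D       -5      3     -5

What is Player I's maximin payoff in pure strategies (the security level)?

Row minima: U → -6, M → -6, D → -5.
The best of these is -5.

-5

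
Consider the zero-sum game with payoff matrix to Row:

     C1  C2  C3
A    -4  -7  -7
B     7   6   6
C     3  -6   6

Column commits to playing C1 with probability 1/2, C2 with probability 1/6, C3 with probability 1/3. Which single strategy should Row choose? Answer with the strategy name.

B

Expected payoff of A: (1/2)·(-4) + (1/6)·(-7) + (1/3)·(-7) = -11/2.
Expected payoff of B: (1/2)·7 + (1/6)·6 + (1/3)·6 = 13/2.
Expected payoff of C: (1/2)·3 + (1/6)·(-6) + (1/3)·6 = 5/2.
The largest is 13/2, so Row's best response is B.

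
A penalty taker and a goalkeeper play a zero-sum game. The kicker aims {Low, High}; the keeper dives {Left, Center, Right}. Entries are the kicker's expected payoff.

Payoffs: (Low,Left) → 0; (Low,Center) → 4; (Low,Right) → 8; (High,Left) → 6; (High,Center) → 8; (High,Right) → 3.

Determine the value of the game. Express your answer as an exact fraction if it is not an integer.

Row minima: Low → 0, High → 3; maximin = 3.
Column maxima: Left → 6, Center → 8, Right → 8; minimax = 6.
3 ≠ 6, so there is no saddle point; optimal play is mixed.
Center is strictly dominated by Left (it gives the kicker strictly more in every row), so the keeper never plays it.
On the remaining 2×2 (Low, High vs Left, Right):
Let the kicker play Low with probability p. Expected payoff against Left: 0p + 6(1−p) = −6p + 6; against Right: 8p + 3(1−p) = 5p + 3.
Setting these equal: −6p + 6 = 5p + 3 ⇒ −11p = -3 ⇒ p = 3/11, and the value is (-6)·(3/11) + 6 = 48/11.
For the keeper: with q = P(Left), equating Low's and High's payoffs gives −8q + 8 = 3q + 3 ⇒ q = 5/11.

48/11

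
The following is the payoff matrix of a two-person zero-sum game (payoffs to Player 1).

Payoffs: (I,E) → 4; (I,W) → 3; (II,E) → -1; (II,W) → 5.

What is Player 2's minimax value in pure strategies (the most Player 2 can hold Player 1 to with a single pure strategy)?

Column maxima: E → 4, W → 5.
The smallest of these is 4.

4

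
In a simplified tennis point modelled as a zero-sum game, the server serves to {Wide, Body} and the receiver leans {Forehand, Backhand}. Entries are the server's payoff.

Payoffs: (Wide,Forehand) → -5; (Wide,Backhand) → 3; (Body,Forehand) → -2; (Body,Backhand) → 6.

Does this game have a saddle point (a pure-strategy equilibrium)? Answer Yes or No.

Yes

Row minima: Wide → -5, Body → -2; maximin = -2.
Column maxima: Forehand → -2, Backhand → 6; minimax = -2.
maximin = minimax = -2, so a saddle point exists.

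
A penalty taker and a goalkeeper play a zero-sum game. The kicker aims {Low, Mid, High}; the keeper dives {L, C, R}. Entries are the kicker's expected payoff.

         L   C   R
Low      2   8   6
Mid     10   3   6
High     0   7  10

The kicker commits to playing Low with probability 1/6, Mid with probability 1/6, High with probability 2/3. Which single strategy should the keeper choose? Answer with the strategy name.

L

If the keeper plays L, the kicker's expected payoff is (1/6)·2 + (1/6)·10 + (2/3)·0 = 2.
If the keeper plays C, the kicker's expected payoff is (1/6)·8 + (1/6)·3 + (2/3)·7 = 13/2.
If the keeper plays R, the kicker's expected payoff is (1/6)·6 + (1/6)·6 + (2/3)·10 = 26/3.
The keeper minimizes the kicker's payoff; the smallest is 2, so the best response is L.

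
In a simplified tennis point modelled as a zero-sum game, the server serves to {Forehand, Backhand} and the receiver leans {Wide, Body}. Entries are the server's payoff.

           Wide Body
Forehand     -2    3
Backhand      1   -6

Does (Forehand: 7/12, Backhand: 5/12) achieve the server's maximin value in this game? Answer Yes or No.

Yes

Against Wide this mix gives (7/12)·(-2) + (5/12)·1 = -3/4.
Against Body this mix gives (7/12)·3 + (5/12)·(-6) = -3/4.
All of the receiver's active replies (Wide, Body) yield -3/4, and no column does worse for the server. The mix makes the receiver indifferent and guarantees -3/4, so it is optimal.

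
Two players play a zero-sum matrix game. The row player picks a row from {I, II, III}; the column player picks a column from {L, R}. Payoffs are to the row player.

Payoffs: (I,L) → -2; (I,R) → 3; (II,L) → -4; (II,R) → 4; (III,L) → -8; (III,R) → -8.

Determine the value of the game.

-2

Row minima: I → -2, II → -4, III → -8; maximin = -2.
Column maxima: L → -2, R → 4; minimax = -2.
Since maximin = minimax = -2, there is a saddle point and the value is -2.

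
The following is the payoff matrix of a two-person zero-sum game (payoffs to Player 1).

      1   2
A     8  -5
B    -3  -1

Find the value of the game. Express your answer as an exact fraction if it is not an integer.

-23/15

Row minima: A → -5, B → -3; maximin = -3.
Column maxima: 1 → 8, 2 → -1; minimax = -1.
-3 ≠ -1, so there is no saddle point; optimal play is mixed.
Let Player 1 play A with probability p. Expected payoff against 1: 8p + (-3)(1−p) = 11p − 3; against 2: (-5)p + (-1)(1−p) = −4p − 1.
Setting these equal: 11p − 3 = −4p − 1 ⇒ 15p = 2 ⇒ p = 2/15, and the value is (11)·(2/15) − 3 = -23/15.
For Player 2: with q = P(1), equating A's and B's payoffs gives 13q − 5 = −2q − 1 ⇒ q = 4/15.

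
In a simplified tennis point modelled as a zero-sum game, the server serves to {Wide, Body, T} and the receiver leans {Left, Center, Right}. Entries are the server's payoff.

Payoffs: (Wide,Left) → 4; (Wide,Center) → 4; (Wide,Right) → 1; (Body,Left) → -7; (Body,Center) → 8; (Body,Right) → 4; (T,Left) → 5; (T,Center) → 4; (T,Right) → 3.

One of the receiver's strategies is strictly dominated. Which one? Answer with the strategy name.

Right holds the server's payoff strictly below Center in every row: 1 < 4, 4 < 8, 3 < 4.
So Center is strictly dominated for the receiver.

Center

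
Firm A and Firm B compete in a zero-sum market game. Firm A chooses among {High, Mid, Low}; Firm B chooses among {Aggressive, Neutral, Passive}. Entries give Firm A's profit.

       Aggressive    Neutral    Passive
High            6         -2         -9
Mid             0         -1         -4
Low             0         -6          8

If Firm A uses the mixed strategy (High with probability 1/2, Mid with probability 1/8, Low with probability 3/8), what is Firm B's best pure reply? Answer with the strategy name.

Neutral

If Firm B plays Aggressive, Firm A's expected payoff is (1/2)·6 + (1/8)·0 + (3/8)·0 = 3.
If Firm B plays Neutral, Firm A's expected payoff is (1/2)·(-2) + (1/8)·(-1) + (3/8)·(-6) = -27/8.
If Firm B plays Passive, Firm A's expected payoff is (1/2)·(-9) + (1/8)·(-4) + (3/8)·8 = -2.
Firm B minimizes Firm A's payoff; the smallest is -27/8, so the best response is Neutral.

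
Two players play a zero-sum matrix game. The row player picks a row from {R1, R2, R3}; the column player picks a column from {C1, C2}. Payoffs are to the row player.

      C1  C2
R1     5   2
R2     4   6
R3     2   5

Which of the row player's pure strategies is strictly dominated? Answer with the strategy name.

R2 gives a strictly higher payoff than R3 against every column: 4 > 2, 6 > 5.
So R3 is strictly dominated and the row player never plays it.

R3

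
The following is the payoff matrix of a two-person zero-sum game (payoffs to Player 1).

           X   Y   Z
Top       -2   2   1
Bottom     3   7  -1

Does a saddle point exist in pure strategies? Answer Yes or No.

Row minima: Top → -2, Bottom → -1; maximin = -1.
Column maxima: X → 3, Y → 7, Z → 1; minimax = 1.
-1 ≠ 1, so no pure-strategy equilibrium exists.

No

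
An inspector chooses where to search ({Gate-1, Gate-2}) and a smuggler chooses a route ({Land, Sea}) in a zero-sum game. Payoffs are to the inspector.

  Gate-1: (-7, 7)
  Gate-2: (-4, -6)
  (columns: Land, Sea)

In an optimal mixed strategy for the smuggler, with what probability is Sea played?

Row minima: Gate-1 → -7, Gate-2 → -6; maximin = -6.
Column maxima: Land → -4, Sea → 7; minimax = -4.
-6 ≠ -4, so there is no saddle point; optimal play is mixed.
Let the inspector play Gate-1 with probability p. Expected payoff against Land: (-7)p + (-4)(1−p) = −3p − 4; against Sea: 7p + (-6)(1−p) = 13p − 6.
Setting these equal: −3p − 4 = 13p − 6 ⇒ −16p = -2 ⇒ p = 1/8, and the value is (-3)·(1/8) − 4 = -35/8.
For the smuggler: with q = P(Land), equating Gate-1's and Gate-2's payoffs gives −14q + 7 = 2q − 6 ⇒ q = 13/16.

3/16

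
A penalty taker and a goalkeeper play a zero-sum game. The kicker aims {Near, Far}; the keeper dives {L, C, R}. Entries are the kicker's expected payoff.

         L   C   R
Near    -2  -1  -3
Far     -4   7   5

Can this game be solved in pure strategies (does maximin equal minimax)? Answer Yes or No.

No

Row minima: Near → -3, Far → -4; maximin = -3.
Column maxima: L → -2, C → 7, R → 5; minimax = -2.
-3 ≠ -2, so no pure-strategy equilibrium exists.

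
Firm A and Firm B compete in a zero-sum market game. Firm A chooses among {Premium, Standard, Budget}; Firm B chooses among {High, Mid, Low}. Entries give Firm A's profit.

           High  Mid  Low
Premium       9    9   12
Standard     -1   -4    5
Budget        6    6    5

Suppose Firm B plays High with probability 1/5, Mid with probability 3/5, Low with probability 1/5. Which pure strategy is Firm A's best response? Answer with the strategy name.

Premium

Expected payoff of Premium: (1/5)·9 + (3/5)·9 + (1/5)·12 = 48/5.
Expected payoff of Standard: (1/5)·(-1) + (3/5)·(-4) + (1/5)·5 = -8/5.
Expected payoff of Budget: (1/5)·6 + (3/5)·6 + (1/5)·5 = 29/5.
The largest is 48/5, so Firm A's best response is Premium.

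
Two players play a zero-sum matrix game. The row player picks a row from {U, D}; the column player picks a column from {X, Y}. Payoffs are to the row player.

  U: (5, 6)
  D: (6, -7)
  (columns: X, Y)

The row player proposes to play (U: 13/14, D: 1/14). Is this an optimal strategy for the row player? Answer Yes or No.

Against X this mix gives (13/14)·5 + (1/14)·6 = 71/14.
Against Y this mix gives (13/14)·6 + (1/14)·(-7) = 71/14.
All of the column player's active replies (X, Y) yield 71/14, and no column does worse for the row player. The mix makes the column player indifferent and guarantees 71/14, so it is optimal.

Yes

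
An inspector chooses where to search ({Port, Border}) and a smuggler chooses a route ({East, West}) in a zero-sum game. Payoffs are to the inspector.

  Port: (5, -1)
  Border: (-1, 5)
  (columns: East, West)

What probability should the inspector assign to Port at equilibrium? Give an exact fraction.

Row minima: Port → -1, Border → -1; maximin = -1.
Column maxima: East → 5, West → 5; minimax = 5.
-1 ≠ 5, so there is no saddle point; optimal play is mixed.
Let the inspector play Port with probability p. Expected payoff against East: 5p + (-1)(1−p) = 6p − 1; against West: (-1)p + 5(1−p) = −6p + 5.
Setting these equal: 6p − 1 = −6p + 5 ⇒ 12p = 6 ⇒ p = 1/2, and the value is (6)·(1/2) − 1 = 2.
For the smuggler: with q = P(East), equating Port's and Border's payoffs gives 6q − 1 = −6q + 5 ⇒ q = 1/2.

1/2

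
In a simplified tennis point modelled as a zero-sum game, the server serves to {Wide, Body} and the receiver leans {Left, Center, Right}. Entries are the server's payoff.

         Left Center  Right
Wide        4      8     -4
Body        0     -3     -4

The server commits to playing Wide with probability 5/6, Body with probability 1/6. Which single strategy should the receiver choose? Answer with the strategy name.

If the receiver plays Left, the server's expected payoff is (5/6)·4 + (1/6)·0 = 10/3.
If the receiver plays Center, the server's expected payoff is (5/6)·8 + (1/6)·(-3) = 37/6.
If the receiver plays Right, the server's expected payoff is (5/6)·(-4) + (1/6)·(-4) = -4.
The receiver minimizes the server's payoff; the smallest is -4, so the best response is Right.

Right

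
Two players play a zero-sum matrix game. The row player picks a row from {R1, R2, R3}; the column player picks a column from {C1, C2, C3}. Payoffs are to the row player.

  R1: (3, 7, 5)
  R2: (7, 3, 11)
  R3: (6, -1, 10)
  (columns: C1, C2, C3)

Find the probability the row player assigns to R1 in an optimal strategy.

1/2

Row minima: R1 → 3, R2 → 3, R3 → -1; maximin = 3.
Column maxima: C1 → 7, C2 → 7, C3 → 11; minimax = 7.
3 ≠ 7, so there is no saddle point; optimal play is mixed.
R3 is strictly dominated by R2, so the row player never plays it.
C3 is strictly dominated by C1 (it gives the row player strictly more in every row), so the column player never plays it.
On the remaining 2×2 (R1, R2 vs C1, C2):
Let the row player play R1 with probability p. Expected payoff against C1: 3p + 7(1−p) = −4p + 7; against C2: 7p + 3(1−p) = 4p + 3.
Setting these equal: −4p + 7 = 4p + 3 ⇒ −8p = -4 ⇒ p = 1/2, and the value is (-4)·(1/2) + 7 = 5.
For the column player: with q = P(C1), equating R1's and R2's payoffs gives −4q + 7 = 4q + 3 ⇒ q = 1/2.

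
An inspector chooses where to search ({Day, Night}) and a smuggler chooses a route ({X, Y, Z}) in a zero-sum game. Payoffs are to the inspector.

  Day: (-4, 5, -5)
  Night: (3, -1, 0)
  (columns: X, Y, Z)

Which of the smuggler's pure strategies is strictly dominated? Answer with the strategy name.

Z holds the inspector's payoff strictly below X in every row: -5 < -4, 0 < 3.
So X is strictly dominated for the smuggler.

X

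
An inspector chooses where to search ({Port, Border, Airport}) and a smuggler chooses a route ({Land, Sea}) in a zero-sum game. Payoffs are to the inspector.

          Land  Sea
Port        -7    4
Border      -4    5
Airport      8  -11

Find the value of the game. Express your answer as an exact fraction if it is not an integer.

Row minima: Port → -7, Border → -4, Airport → -11; maximin = -4.
Column maxima: Land → 8, Sea → 5; minimax = 5.
-4 ≠ 5, so there is no saddle point; optimal play is mixed.
Port is strictly dominated by Border, so the inspector never plays it.
On the remaining 2×2 (Border, Airport vs Land, Sea):
Let the inspector play Border with probability p. Expected payoff against Land: (-4)p + 8(1−p) = −12p + 8; against Sea: 5p + (-11)(1−p) = 16p − 11.
Setting these equal: −12p + 8 = 16p − 11 ⇒ −28p = -19 ⇒ p = 19/28, and the value is (-12)·(19/28) + 8 = -1/7.
For the smuggler: with q = P(Land), equating Border's and Airport's payoffs gives −9q + 5 = 19q − 11 ⇒ q = 4/7.

-1/7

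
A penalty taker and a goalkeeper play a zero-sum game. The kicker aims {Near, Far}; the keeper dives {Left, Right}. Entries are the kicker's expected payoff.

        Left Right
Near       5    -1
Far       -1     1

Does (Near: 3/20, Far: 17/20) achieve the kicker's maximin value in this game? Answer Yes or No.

Against Left this mix gives (3/20)·5 + (17/20)·(-1) = -1/10.
Against Right this mix gives (3/20)·(-1) + (17/20)·1 = 7/10.
The keeper will play Left, holding the kicker to -1/10. Shifting weight toward the row that does better against Left would raise this floor (the equalizing mix achieves 1/2 against both Left and Right), so the proposed strategy is not optimal.

No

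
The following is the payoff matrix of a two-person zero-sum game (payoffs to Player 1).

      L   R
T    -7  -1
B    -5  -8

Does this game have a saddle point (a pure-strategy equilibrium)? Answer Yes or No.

Row minima: T → -7, B → -8; maximin = -7.
Column maxima: L → -5, R → -1; minimax = -5.
-7 ≠ -5, so no pure-strategy equilibrium exists.

No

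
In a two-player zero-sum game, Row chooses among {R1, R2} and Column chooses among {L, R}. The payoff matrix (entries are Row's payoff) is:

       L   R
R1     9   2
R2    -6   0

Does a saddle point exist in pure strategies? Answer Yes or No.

Row minima: R1 → 2, R2 → -6; maximin = 2.
Column maxima: L → 9, R → 2; minimax = 2.
maximin = minimax = 2, so a saddle point exists.

Yes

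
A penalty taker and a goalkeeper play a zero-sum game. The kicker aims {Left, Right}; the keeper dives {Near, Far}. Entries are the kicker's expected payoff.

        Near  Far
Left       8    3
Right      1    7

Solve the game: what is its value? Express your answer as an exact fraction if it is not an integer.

53/11

Row minima: Left → 3, Right → 1; maximin = 3.
Column maxima: Near → 8, Far → 7; minimax = 7.
3 ≠ 7, so there is no saddle point; optimal play is mixed.
Let the kicker play Left with probability p. Expected payoff against Near: 8p + 1(1−p) = 7p + 1; against Far: 3p + 7(1−p) = −4p + 7.
Setting these equal: 7p + 1 = −4p + 7 ⇒ 11p = 6 ⇒ p = 6/11, and the value is (7)·(6/11) + 1 = 53/11.
For the keeper: with q = P(Near), equating Left's and Right's payoffs gives 5q + 3 = −6q + 7 ⇒ q = 4/11.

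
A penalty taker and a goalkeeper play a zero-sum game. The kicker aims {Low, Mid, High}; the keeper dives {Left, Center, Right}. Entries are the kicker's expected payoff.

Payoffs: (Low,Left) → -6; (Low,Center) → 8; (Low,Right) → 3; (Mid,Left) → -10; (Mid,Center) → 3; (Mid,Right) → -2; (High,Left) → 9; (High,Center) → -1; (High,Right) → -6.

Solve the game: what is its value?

Row minima: Low → -6, Mid → -10, High → -6; maximin = -6.
Column maxima: Left → 9, Center → 8, Right → 3; minimax = 3.
-6 ≠ 3, so there is no saddle point; optimal play is mixed.
Mid is strictly dominated by Low, so the kicker never plays it.
Center is strictly dominated by Right (it gives the kicker strictly more in every row), so the keeper never plays it.
On the remaining 2×2 (Low, High vs Left, Right):
Let the kicker play Low with probability p. Expected payoff against Left: (-6)p + 9(1−p) = −15p + 9; against Right: 3p + (-6)(1−p) = 9p − 6.
Setting these equal: −15p + 9 = 9p − 6 ⇒ −24p = -15 ⇒ p = 5/8, and the value is (-15)·(5/8) + 9 = -3/8.
For the keeper: with q = P(Left), equating Low's and High's payoffs gives −9q + 3 = 15q − 6 ⇒ q = 3/8.

-3/8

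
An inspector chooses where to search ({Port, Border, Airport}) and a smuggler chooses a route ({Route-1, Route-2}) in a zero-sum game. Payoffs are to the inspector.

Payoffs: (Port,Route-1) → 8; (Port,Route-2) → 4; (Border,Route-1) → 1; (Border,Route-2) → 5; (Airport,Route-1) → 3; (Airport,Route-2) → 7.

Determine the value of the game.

Row minima: Port → 4, Border → 1, Airport → 3; maximin = 4.
Column maxima: Route-1 → 8, Route-2 → 7; minimax = 7.
4 ≠ 7, so there is no saddle point; optimal play is mixed.
Border is strictly dominated by Airport, so the inspector never plays it.
On the remaining 2×2 (Port, Airport vs Route-1, Route-2):
Let the inspector play Port with probability p. Expected payoff against Route-1: 8p + 3(1−p) = 5p + 3; against Route-2: 4p + 7(1−p) = −3p + 7.
Setting these equal: 5p + 3 = −3p + 7 ⇒ 8p = 4 ⇒ p = 1/2, and the value is (5)·(1/2) + 3 = 11/2.
For the smuggler: with q = P(Route-1), equating Port's and Airport's payoffs gives 4q + 4 = −4q + 7 ⇒ q = 3/8.

11/2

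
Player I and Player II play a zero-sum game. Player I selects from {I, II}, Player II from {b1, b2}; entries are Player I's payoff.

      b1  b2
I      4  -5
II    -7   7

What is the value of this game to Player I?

Row minima: I → -5, II → -7; maximin = -5.
Column maxima: b1 → 4, b2 → 7; minimax = 4.
-5 ≠ 4, so there is no saddle point; optimal play is mixed.
Let Player I play I with probability p. Expected payoff against b1: 4p + (-7)(1−p) = 11p − 7; against b2: (-5)p + 7(1−p) = −12p + 7.
Setting these equal: 11p − 7 = −12p + 7 ⇒ 23p = 14 ⇒ p = 14/23, and the value is (11)·(14/23) − 7 = -7/23.
For Player II: with q = P(b1), equating I's and II's payoffs gives 9q − 5 = −14q + 7 ⇒ q = 12/23.

-7/23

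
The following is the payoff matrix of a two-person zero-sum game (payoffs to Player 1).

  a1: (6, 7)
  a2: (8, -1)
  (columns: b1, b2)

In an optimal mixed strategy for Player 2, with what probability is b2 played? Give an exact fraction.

1/5

Row minima: a1 → 6, a2 → -1; maximin = 6.
Column maxima: b1 → 8, b2 → 7; minimax = 7.
6 ≠ 7, so there is no saddle point; optimal play is mixed.
Let Player 1 play a1 with probability p. Expected payoff against b1: 6p + 8(1−p) = −2p + 8; against b2: 7p + (-1)(1−p) = 8p − 1.
Setting these equal: −2p + 8 = 8p − 1 ⇒ −10p = -9 ⇒ p = 9/10, and the value is (-2)·(9/10) + 8 = 31/5.
For Player 2: with q = P(b1), equating a1's and a2's payoffs gives −q + 7 = 9q − 1 ⇒ q = 4/5.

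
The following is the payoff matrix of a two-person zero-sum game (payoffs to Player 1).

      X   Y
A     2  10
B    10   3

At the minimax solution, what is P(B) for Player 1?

Row minima: A → 2, B → 3; maximin = 3.
Column maxima: X → 10, Y → 10; minimax = 10.
3 ≠ 10, so there is no saddle point; optimal play is mixed.
Let Player 1 play A with probability p. Expected payoff against X: 2p + 10(1−p) = −8p + 10; against Y: 10p + 3(1−p) = 7p + 3.
Setting these equal: −8p + 10 = 7p + 3 ⇒ −15p = -7 ⇒ p = 7/15, and the value is (-8)·(7/15) + 10 = 94/15.
For Player 2: with q = P(X), equating A's and B's payoffs gives −8q + 10 = 7q + 3 ⇒ q = 7/15.

8/15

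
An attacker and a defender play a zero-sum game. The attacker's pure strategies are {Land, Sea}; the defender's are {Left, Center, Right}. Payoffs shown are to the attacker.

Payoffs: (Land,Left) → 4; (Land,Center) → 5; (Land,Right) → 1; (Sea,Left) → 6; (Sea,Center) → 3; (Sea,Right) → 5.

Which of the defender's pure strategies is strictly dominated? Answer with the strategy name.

Right holds the attacker's payoff strictly below Left in every row: 1 < 4, 5 < 6.
So Left is strictly dominated for the defender.

Left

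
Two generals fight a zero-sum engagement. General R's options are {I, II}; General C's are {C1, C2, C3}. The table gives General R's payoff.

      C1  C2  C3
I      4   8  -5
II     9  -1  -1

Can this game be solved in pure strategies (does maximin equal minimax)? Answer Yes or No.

Row minima: I → -5, II → -1; maximin = -1.
Column maxima: C1 → 9, C2 → 8, C3 → -1; minimax = -1.
maximin = minimax = -1, so a saddle point exists.

Yes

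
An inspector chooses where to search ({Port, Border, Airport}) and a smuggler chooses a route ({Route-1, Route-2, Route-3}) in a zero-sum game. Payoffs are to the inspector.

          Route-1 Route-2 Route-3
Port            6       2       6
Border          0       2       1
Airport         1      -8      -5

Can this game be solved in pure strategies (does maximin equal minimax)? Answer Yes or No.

Yes

Row minima: Port → 2, Border → 0, Airport → -8; maximin = 2.
Column maxima: Route-1 → 6, Route-2 → 2, Route-3 → 6; minimax = 2.
maximin = minimax = 2, so a saddle point exists.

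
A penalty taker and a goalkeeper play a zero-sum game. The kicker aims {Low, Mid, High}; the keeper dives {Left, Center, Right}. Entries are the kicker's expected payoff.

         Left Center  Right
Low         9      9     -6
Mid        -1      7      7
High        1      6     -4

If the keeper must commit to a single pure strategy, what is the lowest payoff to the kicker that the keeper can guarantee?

Column maxima: Left → 9, Center → 9, Right → 7.
The smallest of these is 7.

7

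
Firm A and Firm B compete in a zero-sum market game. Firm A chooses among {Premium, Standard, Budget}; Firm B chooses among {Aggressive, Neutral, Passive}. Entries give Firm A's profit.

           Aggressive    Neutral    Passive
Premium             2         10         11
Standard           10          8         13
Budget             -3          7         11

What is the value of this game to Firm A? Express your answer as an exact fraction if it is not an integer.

Row minima: Premium → 2, Standard → 8, Budget → -3; maximin = 8.
Column maxima: Aggressive → 10, Neutral → 10, Passive → 13; minimax = 10.
8 ≠ 10, so there is no saddle point; optimal play is mixed.
Budget is strictly dominated by Standard, so Firm A never plays it.
Passive is strictly dominated by Aggressive (it gives Firm A strictly more in every row), so Firm B never plays it.
On the remaining 2×2 (Premium, Standard vs Aggressive, Neutral):
Let Firm A play Premium with probability p. Expected payoff against Aggressive: 2p + 10(1−p) = −8p + 10; against Neutral: 10p + 8(1−p) = 2p + 8.
Setting these equal: −8p + 10 = 2p + 8 ⇒ −10p = -2 ⇒ p = 1/5, and the value is (-8)·(1/5) + 10 = 42/5.
For Firm B: with q = P(Aggressive), equating Premium's and Standard's payoffs gives −8q + 10 = 2q + 8 ⇒ q = 1/5.

42/5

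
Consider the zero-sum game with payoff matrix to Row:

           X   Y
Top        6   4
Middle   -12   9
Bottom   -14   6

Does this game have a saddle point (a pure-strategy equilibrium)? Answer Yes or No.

No

Row minima: Top → 4, Middle → -12, Bottom → -14; maximin = 4.
Column maxima: X → 6, Y → 9; minimax = 6.
4 ≠ 6, so no pure-strategy equilibrium exists.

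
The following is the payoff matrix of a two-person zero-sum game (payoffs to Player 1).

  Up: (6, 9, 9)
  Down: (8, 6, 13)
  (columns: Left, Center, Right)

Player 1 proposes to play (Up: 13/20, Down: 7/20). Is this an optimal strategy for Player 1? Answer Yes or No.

No

Against Left this mix gives (13/20)·6 + (7/20)·8 = 67/10.
Against Center this mix gives (13/20)·9 + (7/20)·6 = 159/20.
Against Right this mix gives (13/20)·9 + (7/20)·13 = 52/5.
Player 2 will play Left, holding Player 1 to 67/10. Shifting weight toward the row that does better against Left would raise this floor (the equalizing mix achieves 36/5 against both Left and Center), so the proposed strategy is not optimal.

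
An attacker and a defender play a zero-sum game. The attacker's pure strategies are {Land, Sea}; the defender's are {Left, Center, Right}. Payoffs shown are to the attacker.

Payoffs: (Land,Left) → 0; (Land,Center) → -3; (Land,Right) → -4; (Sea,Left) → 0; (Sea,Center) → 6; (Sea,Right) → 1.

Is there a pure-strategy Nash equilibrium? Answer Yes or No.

Row minima: Land → -4, Sea → 0; maximin = 0.
Column maxima: Left → 0, Center → 6, Right → 1; minimax = 0.
maximin = minimax = 0, so a saddle point exists.

Yes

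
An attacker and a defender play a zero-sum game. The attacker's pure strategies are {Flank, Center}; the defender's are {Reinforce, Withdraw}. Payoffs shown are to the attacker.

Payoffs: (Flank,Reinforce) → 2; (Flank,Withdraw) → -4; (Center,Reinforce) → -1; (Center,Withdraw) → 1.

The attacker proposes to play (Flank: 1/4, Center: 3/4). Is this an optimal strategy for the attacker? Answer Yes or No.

Against Reinforce this mix gives (1/4)·2 + (3/4)·(-1) = -1/4.
Against Withdraw this mix gives (1/4)·(-4) + (3/4)·1 = -1/4.
All of the defender's active replies (Reinforce, Withdraw) yield -1/4, and no column does worse for the attacker. The mix makes the defender indifferent and guarantees -1/4, so it is optimal.

Yes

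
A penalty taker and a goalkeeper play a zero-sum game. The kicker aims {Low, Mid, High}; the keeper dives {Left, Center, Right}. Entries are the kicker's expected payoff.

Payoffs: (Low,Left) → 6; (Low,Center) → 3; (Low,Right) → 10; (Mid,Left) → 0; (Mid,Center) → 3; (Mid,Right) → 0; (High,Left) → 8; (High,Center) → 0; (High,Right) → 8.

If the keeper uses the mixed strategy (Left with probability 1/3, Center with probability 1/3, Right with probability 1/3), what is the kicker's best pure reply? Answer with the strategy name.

Low

Expected payoff of Low: (1/3)·6 + (1/3)·3 + (1/3)·10 = 19/3.
Expected payoff of Mid: (1/3)·0 + (1/3)·3 + (1/3)·0 = 1.
Expected payoff of High: (1/3)·8 + (1/3)·0 + (1/3)·8 = 16/3.
The largest is 19/3, so the kicker's best response is Low.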